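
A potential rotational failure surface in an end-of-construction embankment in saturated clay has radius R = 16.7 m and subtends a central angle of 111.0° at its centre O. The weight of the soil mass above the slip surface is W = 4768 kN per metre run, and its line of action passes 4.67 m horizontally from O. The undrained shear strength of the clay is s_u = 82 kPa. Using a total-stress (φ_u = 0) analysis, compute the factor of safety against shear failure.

FS = 1.99

Taking moments about the centre O, the resisting moment is provided by the undrained shear strength acting along the arc:
Arc length L_a = R·θ = 16.7·(111.0°·π/180) = 16.7·1.9373 = 32.35 m
M_R = s_u·L_a·R = 82·32.35·16.7 = 44304.4 kN·m/m
M_D = W·d = 4768·4.67 = 22266.6 kN·m/m
FS = M_R / M_D = 44304.4 / 22266.6 = 1.990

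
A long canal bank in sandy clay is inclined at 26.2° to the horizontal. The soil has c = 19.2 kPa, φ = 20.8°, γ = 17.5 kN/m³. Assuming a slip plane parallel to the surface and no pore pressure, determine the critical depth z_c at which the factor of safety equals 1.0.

z_c = 12.15 m

Setting FS = 1.00 in FS = [c + γz cos²β tanφ] / [γz sinβ cosβ] and solving for z:
z = c / [γ cosβ (FS·sinβ − cosβ·tanφ)]
  = 19.2 / [17.5·cos26.2°·(1.00·sin26.2° − cos26.2°·tan20.8°)]
  = 19.2 / [17.5·0.8973·(1.00·0.4415 − 0.8973·0.3799)]
  = 19.2 / 1.5807 = 12.146 m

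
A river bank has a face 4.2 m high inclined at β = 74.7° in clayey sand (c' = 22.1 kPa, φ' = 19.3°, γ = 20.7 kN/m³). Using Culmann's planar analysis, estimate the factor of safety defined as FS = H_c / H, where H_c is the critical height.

H_c = (4c'/γ) · sinβ cosφ' / [1 − cos(β − φ')]
    = (4·22.1/20.7) · sin74.7°·cos19.3° / [1 − cos55.4°]
    = 4.271 · 0.9104 / 0.4322 = 9.00 m
FS = H_c / H = 9.00 / 4.2 = 2.142

FS = 2.14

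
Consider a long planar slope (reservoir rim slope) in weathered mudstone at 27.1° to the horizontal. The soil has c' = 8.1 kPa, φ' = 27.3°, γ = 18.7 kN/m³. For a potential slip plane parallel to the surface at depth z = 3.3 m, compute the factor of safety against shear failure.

For an infinite slope with a slip plane parallel to the surface (no pore pressure): FS = [c' + γz cos²β tanφ'] / [γz sinβ cosβ].
γz = 18.7·3.3 = 61.71 kN/m²
Numerator = 8.1 + 61.71·cos²27.1°·tan27.3° = 8.1 + 61.71·0.7925·0.5161 = 33.341 kPa
Denominator = 61.71·sin27.1°·cos27.1° = 61.71·0.4555·0.8902 = 25.025 kPa
FS = 33.341 / 25.025 = 1.332

FS = 1.33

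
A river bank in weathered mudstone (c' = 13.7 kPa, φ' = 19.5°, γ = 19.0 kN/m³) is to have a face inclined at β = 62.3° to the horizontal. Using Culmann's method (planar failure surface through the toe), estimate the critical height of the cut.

H_c = 9.04 m

Culmann's analysis gives the critical failure plane at α_cr = (β + φ')/2 = (62.3 + 19.5)/2 = 40.9°, and the critical height
H_c = (4c'/γ) · sinβ cosφ' / [1 − cos(β − φ')]
    = (4·13.7/19.0) · sin62.3°·cos19.5° / [1 − cos(42.8°)]
    = 2.884 · 0.8854·0.9426 / [1 − 0.7337]
    = 2.884 · 0.8346 / 0.2663
    = 9.04 m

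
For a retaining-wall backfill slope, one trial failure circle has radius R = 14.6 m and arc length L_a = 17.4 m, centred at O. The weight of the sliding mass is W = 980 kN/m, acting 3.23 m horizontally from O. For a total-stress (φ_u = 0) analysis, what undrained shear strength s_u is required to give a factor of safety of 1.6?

s_u = 19.9 kPa

FS = s_u·L_a·R / (W·d), so s_u = FS·W·d / (L_a·R).
s_u = 1.6·980·3.23 / (17.40·14.6) = 5064.6 / 254.04 = 19.94 kPa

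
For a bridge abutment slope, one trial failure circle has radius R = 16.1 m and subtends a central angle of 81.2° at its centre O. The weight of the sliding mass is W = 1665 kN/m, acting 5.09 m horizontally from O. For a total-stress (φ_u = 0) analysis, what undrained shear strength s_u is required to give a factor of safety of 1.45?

s_u = 33.5 kPa

FS = s_u·L_a·R / (W·d), so s_u = FS·W·d / (L_a·R).
Arc length L_a = R·θ = 16.1·(81.2°·π/180) = 16.1·1.4172 = 22.82 m
s_u = 1.45·1665·5.09 / (22.82·16.1) = 12288.5 / 367.35 = 33.45 kPa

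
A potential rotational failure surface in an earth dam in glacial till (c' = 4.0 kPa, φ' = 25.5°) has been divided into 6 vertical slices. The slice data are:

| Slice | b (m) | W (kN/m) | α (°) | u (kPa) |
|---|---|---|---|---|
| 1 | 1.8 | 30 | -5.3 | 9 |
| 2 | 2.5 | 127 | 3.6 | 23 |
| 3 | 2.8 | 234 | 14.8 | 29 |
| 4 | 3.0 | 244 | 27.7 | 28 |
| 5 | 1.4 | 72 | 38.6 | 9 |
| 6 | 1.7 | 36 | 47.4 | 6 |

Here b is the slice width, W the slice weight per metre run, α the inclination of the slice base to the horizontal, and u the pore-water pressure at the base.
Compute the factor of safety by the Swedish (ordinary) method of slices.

FS = 0.99

Ordinary method of slices: FS = Σ[c'·Δl_i + (W_i cosα_i − u_i·Δl_i)·tanφ'] / Σ W_i sinα_i, with Δl_i = b_i / cosα_i.
Slice 1: Δl = 1.8/cos(-5.3°) = 1.808 m; N'_1 = 30·cos(-5.3°) − 9·1.808 = 13.6; c'Δl = 7.23; W sinα = -2.8
Slice 2: Δl = 2.5/cos3.6° = 2.505 m; N'_2 = 127·cos3.6° − 23·2.505 = 69.1; c'Δl = 10.02; W sinα = 8.0
Slice 3: Δl = 2.8/cos14.8° = 2.896 m; N'_3 = 234·cos14.8° − 29·2.896 = 142.3; c'Δl = 11.58; W sinα = 59.8
Slice 4: Δl = 3.0/cos27.7° = 3.388 m; N'_4 = 244·cos27.7° − 28·3.388 = 121.2; c'Δl = 13.55; W sinα = 113.4
Slice 5: Δl = 1.4/cos38.6° = 1.791 m; N'_5 = 72·cos38.6° − 9·1.791 = 40.1; c'Δl = 7.17; W sinα = 44.9
Slice 6: Δl = 1.7/cos47.4° = 2.512 m; N'_6 = 36·cos47.4° − 6·2.512 = 9.3; c'Δl = 10.05; W sinα = 26.5
Σc'Δl = 59.6 kN/m; ΣN' = 395.6 kN/m; ΣW sinα = 249.8 kN/m
Resisting = 59.6 + 395.6·tan25.5° = 59.6 + 188.7 = 248.3 kN/m
FS = 248.3 / 249.8 = 0.994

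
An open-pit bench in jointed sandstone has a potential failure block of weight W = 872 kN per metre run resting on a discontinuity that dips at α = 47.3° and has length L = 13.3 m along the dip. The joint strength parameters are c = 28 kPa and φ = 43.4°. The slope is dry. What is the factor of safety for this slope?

Resolving the block weight along and normal to the plane and applying the Mohr–Coulomb strength on the joint:
N' = W cosα = 872·cos47.3° = 591.4 kN/m
Driving force T = W sinα = 872·sin47.3° = 640.8 kN/m
Resisting force R = c·L + N'·tanφ = 28·13.3 + 591.4·tan43.4° = 372.4 + 559.2 = 931.6 kN/m
FS = R / T = 931.6 / 640.8 = 1.454

FS = 1.45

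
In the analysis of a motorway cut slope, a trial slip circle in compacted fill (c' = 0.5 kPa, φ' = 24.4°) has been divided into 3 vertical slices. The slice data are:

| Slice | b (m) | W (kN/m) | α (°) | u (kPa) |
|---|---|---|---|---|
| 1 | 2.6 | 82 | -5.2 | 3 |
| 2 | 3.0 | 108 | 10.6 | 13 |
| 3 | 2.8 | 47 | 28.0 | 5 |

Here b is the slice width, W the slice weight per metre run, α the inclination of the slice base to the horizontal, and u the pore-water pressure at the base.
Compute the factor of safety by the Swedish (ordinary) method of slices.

Ordinary method of slices: FS = Σ[c'·Δl_i + (W_i cosα_i − u_i·Δl_i)·tanφ'] / Σ W_i sinα_i, with Δl_i = b_i / cosα_i.
Slice 1: Δl = 2.6/cos(-5.2°) = 2.611 m; N'_1 = 82·cos(-5.2°) − 3·2.611 = 73.8; c'Δl = 1.31; W sinα = -7.4
Slice 2: Δl = 3.0/cos10.6° = 3.052 m; N'_2 = 108·cos10.6° − 13·3.052 = 66.5; c'Δl = 1.53; W sinα = 19.9
Slice 3: Δl = 2.8/cos28.0° = 3.171 m; N'_3 = 47·cos28.0° − 5·3.171 = 25.6; c'Δl = 1.59; W sinα = 22.1
Σc'Δl = 4.4 kN/m; ΣN' = 166.0 kN/m; ΣW sinα = 34.5 kN/m
Resisting = 4.4 + 166.0·tan24.4° = 4.4 + 75.3 = 79.7 kN/m
FS = 79.7 / 34.5 = 2.310

FS = 2.31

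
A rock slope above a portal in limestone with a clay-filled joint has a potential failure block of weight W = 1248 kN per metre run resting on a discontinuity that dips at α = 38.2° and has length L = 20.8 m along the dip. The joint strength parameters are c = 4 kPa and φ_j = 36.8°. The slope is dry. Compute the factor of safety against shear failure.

Resolving the block weight along and normal to the plane and applying the Mohr–Coulomb strength on the joint:
N' = W cosα = 1248·cos38.2° = 980.7 kN/m
Driving force T = W sinα = 1248·sin38.2° = 771.8 kN/m
Resisting force R = c·L + N'·tanφ_j = 4·20.8 + 980.7·tan36.8° = 83.2 + 733.7 = 816.9 kN/m
FS = R / T = 816.9 / 771.8 = 1.058

FS = 1.06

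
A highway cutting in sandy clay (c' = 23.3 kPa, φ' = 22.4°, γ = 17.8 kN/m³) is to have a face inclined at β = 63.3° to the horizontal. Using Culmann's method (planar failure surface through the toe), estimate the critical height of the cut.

H_c = 17.71 m

Culmann's analysis gives the critical failure plane at α_cr = (β + φ')/2 = (63.3 + 22.4)/2 = 42.8°, and the critical height
H_c = (4c'/γ) · sinβ cosφ' / [1 − cos(β − φ')]
    = (4·23.3/17.8) · sin63.3°·cos22.4° / [1 − cos(40.9°)]
    = 5.236 · 0.8934·0.9245 / [1 − 0.7559]
    = 5.236 · 0.8260 / 0.2441
    = 17.71 m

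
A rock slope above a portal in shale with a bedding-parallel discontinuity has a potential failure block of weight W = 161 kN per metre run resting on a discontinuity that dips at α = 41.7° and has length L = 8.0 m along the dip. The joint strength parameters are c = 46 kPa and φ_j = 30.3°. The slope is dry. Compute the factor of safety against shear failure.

FS = 4.09

Resolving the block weight along and normal to the plane and applying the Mohr–Coulomb strength on the joint:
N' = W cosα = 161·cos41.7° = 120.2 kN/m
Driving force T = W sinα = 161·sin41.7° = 107.1 kN/m
Resisting force R = c·L + N'·tanφ_j = 46·8.0 + 120.2·tan30.3° = 368.0 + 70.2 = 438.2 kN/m
FS = R / T = 438.2 / 107.1 = 4.092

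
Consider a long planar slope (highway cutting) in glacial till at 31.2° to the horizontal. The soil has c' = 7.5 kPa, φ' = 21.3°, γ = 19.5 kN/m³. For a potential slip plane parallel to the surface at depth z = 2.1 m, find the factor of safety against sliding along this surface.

FS = 1.06

For an infinite slope with a slip plane parallel to the surface (no pore pressure): FS = [c' + γz cos²β tanφ'] / [γz sinβ cosβ].
γz = 19.5·2.1 = 40.95 kN/m²
Numerator = 7.5 + 40.95·cos²31.2°·tan21.3° = 7.5 + 40.95·0.7316·0.3899 = 19.181 kPa
Denominator = 40.95·sin31.2°·cos31.2° = 40.95·0.5180·0.8554 = 18.145 kPa
FS = 19.181 / 18.145 = 1.057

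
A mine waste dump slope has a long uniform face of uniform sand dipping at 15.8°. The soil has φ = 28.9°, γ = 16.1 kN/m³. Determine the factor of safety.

FS = 1.95

For a dry cohesionless infinite slope the factor of safety is FS = tanφ / tanβ.
FS = tan28.9° / tan15.8° = 0.5520 / 0.2830 = 1.951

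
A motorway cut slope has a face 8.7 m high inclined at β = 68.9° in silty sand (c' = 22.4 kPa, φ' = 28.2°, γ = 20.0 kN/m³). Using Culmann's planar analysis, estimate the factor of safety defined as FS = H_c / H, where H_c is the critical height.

FS = 1.75

H_c = (4c'/γ) · sinβ cosφ' / [1 − cos(β − φ')]
    = (4·22.4/20.0) · sin68.9°·cos28.2° / [1 − cos40.7°]
    = 4.480 · 0.8222 / 0.2419 = 15.23 m
FS = H_c / H = 15.23 / 8.7 = 1.751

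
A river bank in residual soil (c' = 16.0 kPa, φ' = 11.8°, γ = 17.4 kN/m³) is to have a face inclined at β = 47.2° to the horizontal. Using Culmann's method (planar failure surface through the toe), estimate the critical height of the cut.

Culmann's analysis gives the critical failure plane at α_cr = (β + φ')/2 = (47.2 + 11.8)/2 = 29.5°, and the critical height
H_c = (4c'/γ) · sinβ cosφ' / [1 − cos(β − φ')]
    = (4·16.0/17.4) · sin47.2°·cos11.8° / [1 − cos(35.4°)]
    = 3.678 · 0.7337·0.9789 / [1 − 0.8151]
    = 3.678 · 0.7182 / 0.1849
    = 14.29 m

H_c = 14.29 m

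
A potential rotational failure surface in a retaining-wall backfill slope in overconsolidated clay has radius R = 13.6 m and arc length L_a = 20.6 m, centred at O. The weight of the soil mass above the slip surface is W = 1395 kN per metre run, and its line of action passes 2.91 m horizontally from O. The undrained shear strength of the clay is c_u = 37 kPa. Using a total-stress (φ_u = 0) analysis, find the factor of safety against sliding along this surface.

FS = 2.55

Taking moments about the centre O, the resisting moment is provided by the undrained shear strength acting along the arc:
M_R = c_u·L_a·R = 37·20.60·13.6 = 10365.9 kN·m/m
M_D = W·d = 1395·2.91 = 4059.5 kN·m/m
FS = M_R / M_D = 10365.9 / 4059.5 = 2.554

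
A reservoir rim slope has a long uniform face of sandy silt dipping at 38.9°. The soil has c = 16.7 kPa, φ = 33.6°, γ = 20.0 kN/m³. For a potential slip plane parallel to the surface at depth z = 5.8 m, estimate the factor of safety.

For an infinite slope with a slip plane parallel to the surface (no pore pressure): FS = [c + γz cos²β tanφ] / [γz sinβ cosβ].
γz = 20.0·5.8 = 116.00 kN/m²
Numerator = 16.7 + 116.00·cos²38.9°·tan33.6° = 16.7 + 116.00·0.6057·0.6644 = 63.379 kPa
Denominator = 116.00·sin38.9°·cos38.9° = 116.00·0.6280·0.7782 = 56.690 kPa
FS = 63.379 / 56.690 = 1.118

FS = 1.12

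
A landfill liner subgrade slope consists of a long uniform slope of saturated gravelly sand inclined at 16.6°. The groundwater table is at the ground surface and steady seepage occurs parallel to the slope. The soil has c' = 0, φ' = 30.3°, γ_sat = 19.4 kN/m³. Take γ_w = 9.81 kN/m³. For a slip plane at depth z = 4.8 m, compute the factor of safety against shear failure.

FS = 0.97

With seepage parallel to the slope and the water table at the surface, the effective normal stress on the slip plane uses the buoyant unit weight γ' = γ_sat − γ_w while the driving shear stress uses γ_sat:
FS = [c' + γ' z cos²β tanφ'] / [γ_sat z sinβ cosβ]
(For c' = 0 this reduces to FS = (γ'/γ_sat)·tanφ'/tanβ.)
γ' = 19.4 − 9.81 = 9.59 kN/m³
Numerator = 0.0 + 9.59·4.8·cos²16.6°·tan30.3° = 0.0 + 9.59·4.8·0.9184·0.5844 = 24.703 kPa
Denominator = 19.4·4.8·sin16.6°·cos16.6° = 19.4·4.8·0.2857·0.9583 = 25.495 kPa
FS = 24.703 / 25.495 = 0.969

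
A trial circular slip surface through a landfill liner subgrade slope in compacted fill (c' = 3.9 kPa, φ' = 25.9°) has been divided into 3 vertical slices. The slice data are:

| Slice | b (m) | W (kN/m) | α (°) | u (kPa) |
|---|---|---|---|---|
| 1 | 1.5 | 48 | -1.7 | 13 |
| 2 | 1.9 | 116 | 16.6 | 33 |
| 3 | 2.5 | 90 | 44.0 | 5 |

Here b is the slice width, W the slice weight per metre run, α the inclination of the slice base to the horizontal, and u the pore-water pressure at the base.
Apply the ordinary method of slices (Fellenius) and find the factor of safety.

FS = 0.91

Ordinary method of slices: FS = Σ[c'·Δl_i + (W_i cosα_i − u_i·Δl_i)·tanφ'] / Σ W_i sinα_i, with Δl_i = b_i / cosα_i.
Slice 1: Δl = 1.5/cos(-1.7°) = 1.501 m; N'_1 = 48·cos(-1.7°) − 13·1.501 = 28.5; c'Δl = 5.85; W sinα = -1.4
Slice 2: Δl = 1.9/cos16.6° = 1.983 m; N'_2 = 116·cos16.6° − 33·1.983 = 45.7; c'Δl = 7.73; W sinα = 33.1
Slice 3: Δl = 2.5/cos44.0° = 3.475 m; N'_3 = 90·cos44.0° − 5·3.475 = 47.4; c'Δl = 13.55; W sinα = 62.5
Σc'Δl = 27.1 kN/m; ΣN' = 121.6 kN/m; ΣW sinα = 94.2 kN/m
Resisting = 27.1 + 121.6·tan25.9° = 27.1 + 59.0 = 86.2 kN/m
FS = 86.2 / 94.2 = 0.914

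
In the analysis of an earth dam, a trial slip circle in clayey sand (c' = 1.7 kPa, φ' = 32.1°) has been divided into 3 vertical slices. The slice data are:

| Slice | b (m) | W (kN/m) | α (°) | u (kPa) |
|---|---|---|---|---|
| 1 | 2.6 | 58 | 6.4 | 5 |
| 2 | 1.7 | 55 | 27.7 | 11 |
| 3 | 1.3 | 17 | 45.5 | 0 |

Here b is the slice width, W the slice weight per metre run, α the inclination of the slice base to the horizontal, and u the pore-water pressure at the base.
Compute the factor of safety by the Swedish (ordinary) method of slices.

Ordinary method of slices: FS = Σ[c'·Δl_i + (W_i cosα_i − u_i·Δl_i)·tanφ'] / Σ W_i sinα_i, with Δl_i = b_i / cosα_i.
Slice 1: Δl = 2.6/cos6.4° = 2.616 m; N'_1 = 58·cos6.4° − 5·2.616 = 44.6; c'Δl = 4.45; W sinα = 6.5
Slice 2: Δl = 1.7/cos27.7° = 1.920 m; N'_2 = 55·cos27.7° − 11·1.920 = 27.6; c'Δl = 3.26; W sinα = 25.6
Slice 3: Δl = 1.3/cos45.5° = 1.855 m; N'_3 = 17·cos45.5° − 0·1.855 = 11.9; c'Δl = 3.15; W sinα = 12.1
Σc'Δl = 10.9 kN/m; ΣN' = 84.0 kN/m; ΣW sinα = 44.2 kN/m
Resisting = 10.9 + 84.0·tan32.1° = 10.9 + 52.7 = 63.6 kN/m
FS = 63.6 / 44.2 = 1.440

FS = 1.44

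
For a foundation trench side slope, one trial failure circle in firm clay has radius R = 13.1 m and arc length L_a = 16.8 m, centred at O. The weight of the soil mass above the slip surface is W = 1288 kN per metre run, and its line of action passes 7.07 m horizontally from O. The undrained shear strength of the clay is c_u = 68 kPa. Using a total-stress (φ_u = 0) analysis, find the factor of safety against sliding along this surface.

FS = 1.64

Taking moments about the centre O, the resisting moment is provided by the undrained shear strength acting along the arc:
M_R = c_u·L_a·R = 68·16.80·13.1 = 14965.4 kN·m/m
M_D = W·d = 1288·7.07 = 9106.2 kN·m/m
FS = M_R / M_D = 14965.4 / 9106.2 = 1.643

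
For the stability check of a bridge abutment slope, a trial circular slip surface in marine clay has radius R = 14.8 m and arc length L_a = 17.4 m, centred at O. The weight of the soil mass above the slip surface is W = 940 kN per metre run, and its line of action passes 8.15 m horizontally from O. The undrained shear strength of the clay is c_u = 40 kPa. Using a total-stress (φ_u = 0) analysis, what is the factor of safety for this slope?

Taking moments about the centre O, the resisting moment is provided by the undrained shear strength acting along the arc:
M_R = c_u·L_a·R = 40·17.40·14.8 = 10300.8 kN·m/m
M_D = W·d = 940·8.15 = 7661.0 kN·m/m
FS = M_R / M_D = 10300.8 / 7661.0 = 1.345

FS = 1.34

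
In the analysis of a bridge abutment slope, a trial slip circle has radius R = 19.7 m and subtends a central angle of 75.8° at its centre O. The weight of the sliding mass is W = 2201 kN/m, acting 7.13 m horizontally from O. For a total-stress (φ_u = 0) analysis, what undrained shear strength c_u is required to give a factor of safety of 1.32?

FS = c_u·L_a·R / (W·d), so c_u = FS·W·d / (L_a·R).
Arc length L_a = R·θ = 19.7·(75.8°·π/180) = 19.7·1.3230 = 26.06 m
c_u = 1.32·2201·7.13 / (26.06·19.7) = 20714.9 / 513.43 = 40.35 kPa

c_u = 40.3 kPa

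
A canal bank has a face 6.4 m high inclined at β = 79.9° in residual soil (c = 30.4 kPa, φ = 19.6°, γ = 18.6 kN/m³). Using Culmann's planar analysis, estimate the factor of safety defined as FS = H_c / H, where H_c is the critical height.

FS = 1.88

H_c = (4c/γ) · sinβ cosφ / [1 − cos(β − φ)]
    = (4·30.4/18.6) · sin79.9°·cos19.6° / [1 − cos60.3°]
    = 6.538 · 0.9275 / 0.5045 = 12.02 m
FS = H_c / H = 12.02 / 6.4 = 1.878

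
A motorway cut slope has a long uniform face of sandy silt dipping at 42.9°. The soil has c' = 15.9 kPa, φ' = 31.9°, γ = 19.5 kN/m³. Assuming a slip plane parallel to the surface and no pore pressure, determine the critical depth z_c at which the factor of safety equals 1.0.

z_c = 4.95 m

Setting FS = 1.00 in FS = [c' + γz cos²β tanφ'] / [γz sinβ cosβ] and solving for z:
z = c' / [γ cosβ (FS·sinβ − cosβ·tanφ')]
  = 15.9 / [19.5·cos42.9°·(1.00·sin42.9° − cos42.9°·tan31.9°)]
  = 15.9 / [19.5·0.7325·(1.00·0.6807 − 0.7325·0.6224)]
  = 15.9 / 3.2105 = 4.952 m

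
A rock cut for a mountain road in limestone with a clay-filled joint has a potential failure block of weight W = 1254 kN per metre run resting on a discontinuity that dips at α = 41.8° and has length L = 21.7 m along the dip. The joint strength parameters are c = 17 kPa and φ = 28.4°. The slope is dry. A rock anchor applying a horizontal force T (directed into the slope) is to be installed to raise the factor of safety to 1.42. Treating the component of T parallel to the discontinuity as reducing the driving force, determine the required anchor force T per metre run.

Resolving forces along and normal to the sliding plane, with the horizontal anchor force T adding T·sinα to the effective normal force and T·cosα acting up the plane against the driving force:
FS = [cL + (W cosα + T sinα) tanφ] / [W sinα − T cosα]
Without the anchor: N' = 934.8 kN/m, driving T_d = 835.8 kN/m, resisting R = 17·21.7 + 934.8·tan28.4° = 874.4 kN/m, FS = 1.05.
Setting FS = 1.42 and solving for T:
1.42·(835.8 − T cos41.8°) = 874.4 + T sin41.8°·tan28.4°
T·(sin41.8°·tan28.4° + 1.42·cos41.8°) = 1.42·835.8 − 874.4
T·(0.6665·0.5407 + 1.42·0.7455) = 1186.9 − 874.4 = 312.5
T·1.4190 = 312.5
T = 220.2 kN/m

T = 220 kN/m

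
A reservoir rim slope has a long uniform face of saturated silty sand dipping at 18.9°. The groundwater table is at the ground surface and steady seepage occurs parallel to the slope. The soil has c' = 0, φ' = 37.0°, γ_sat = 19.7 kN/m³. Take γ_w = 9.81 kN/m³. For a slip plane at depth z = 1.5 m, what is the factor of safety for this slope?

FS = 1.10

With seepage parallel to the slope and the water table at the surface, the effective normal stress on the slip plane uses the buoyant unit weight γ' = γ_sat − γ_w while the driving shear stress uses γ_sat:
FS = [c' + γ' z cos²β tanφ'] / [γ_sat z sinβ cosβ]
(For c' = 0 this reduces to FS = (γ'/γ_sat)·tanφ'/tanβ.)
γ' = 19.7 − 9.81 = 9.89 kN/m³
Numerator = 0.0 + 9.89·1.5·cos²18.9°·tan37.0° = 0.0 + 9.89·1.5·0.8951·0.7536 = 10.006 kPa
Denominator = 19.7·1.5·sin18.9°·cos18.9° = 19.7·1.5·0.3239·0.9461 = 9.056 kPa
FS = 10.006 / 9.056 = 1.105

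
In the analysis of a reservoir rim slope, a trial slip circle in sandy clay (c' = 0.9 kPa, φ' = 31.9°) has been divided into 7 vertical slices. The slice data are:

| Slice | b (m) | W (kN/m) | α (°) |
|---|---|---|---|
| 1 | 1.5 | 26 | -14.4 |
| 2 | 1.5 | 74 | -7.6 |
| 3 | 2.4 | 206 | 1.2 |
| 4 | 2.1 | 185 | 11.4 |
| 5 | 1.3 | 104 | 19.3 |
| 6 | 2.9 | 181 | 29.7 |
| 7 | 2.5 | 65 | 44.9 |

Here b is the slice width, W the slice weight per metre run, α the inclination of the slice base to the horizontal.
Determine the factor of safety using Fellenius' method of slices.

Ordinary method of slices: FS = Σ[c'·Δl_i + (W_i cosα_i)·tanφ'] / Σ W_i sinα_i, with Δl_i = b_i / cosα_i.
Slice 1: Δl = 1.5/cos(-14.4°) = 1.549 m; N'_1 = 26·cos(-14.4°) = 25.2; c'Δl = 1.39; W sinα = -6.5
Slice 2: Δl = 1.5/cos(-7.6°) = 1.513 m; N'_2 = 74·cos(-7.6°) = 73.3; c'Δl = 1.36; W sinα = -9.8
Slice 3: Δl = 2.4/cos1.2° = 2.401 m; N'_3 = 206·cos1.2° = 206.0; c'Δl = 2.16; W sinα = 4.3
Slice 4: Δl = 2.1/cos11.4° = 2.142 m; N'_4 = 185·cos11.4° = 181.4; c'Δl = 1.93; W sinα = 36.6
Slice 5: Δl = 1.3/cos19.3° = 1.377 m; N'_5 = 104·cos19.3° = 98.2; c'Δl = 1.24; W sinα = 34.4
Slice 6: Δl = 2.9/cos29.7° = 3.339 m; N'_6 = 181·cos29.7° = 157.2; c'Δl = 3.00; W sinα = 89.7
Slice 7: Δl = 2.5/cos44.9° = 3.529 m; N'_7 = 65·cos44.9° = 46.0; c'Δl = 3.18; W sinα = 45.9
Σc'Δl = 14.3 kN/m; ΣN' = 787.3 kN/m; ΣW sinα = 194.6 kN/m
Resisting = 14.3 + 787.3·tan31.9° = 14.3 + 490.0 = 504.3 kN/m
FS = 504.3 / 194.6 = 2.592

FS = 2.59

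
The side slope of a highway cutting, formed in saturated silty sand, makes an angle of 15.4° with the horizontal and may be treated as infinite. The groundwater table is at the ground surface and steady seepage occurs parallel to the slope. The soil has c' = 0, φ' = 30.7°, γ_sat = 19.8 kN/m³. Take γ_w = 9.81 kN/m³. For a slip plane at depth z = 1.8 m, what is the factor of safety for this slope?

With seepage parallel to the slope and the water table at the surface, the effective normal stress on the slip plane uses the buoyant unit weight γ' = γ_sat − γ_w while the driving shear stress uses γ_sat:
FS = [c' + γ' z cos²β tanφ'] / [γ_sat z sinβ cosβ]
(For c' = 0 this reduces to FS = (γ'/γ_sat)·tanφ'/tanβ.)
γ' = 19.8 − 9.81 = 9.99 kN/m³
Numerator = 0.0 + 9.99·1.8·cos²15.4°·tan30.7° = 0.0 + 9.99·1.8·0.9295·0.5938 = 9.924 kPa
Denominator = 19.8·1.8·sin15.4°·cos15.4° = 19.8·1.8·0.2656·0.9641 = 9.125 kPa
FS = 9.924 / 9.125 = 1.088

FS = 1.09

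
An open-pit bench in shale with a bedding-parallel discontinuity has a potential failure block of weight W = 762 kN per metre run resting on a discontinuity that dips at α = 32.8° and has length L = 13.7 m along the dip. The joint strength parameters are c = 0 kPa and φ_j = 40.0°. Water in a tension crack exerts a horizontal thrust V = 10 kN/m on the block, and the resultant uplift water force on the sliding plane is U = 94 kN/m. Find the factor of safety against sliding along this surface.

Resolving the block weight along and normal to the plane and applying the Mohr–Coulomb strength on the joint:
N' = W cosα − U − V sinα = 762·cos32.8° − 94 − 10·sin32.8° = 541.1 kN/m
Driving force T = W sinα + V cosα = 762·sin32.8° + 10·cos32.8° = 421.2 kN/m
Resisting force R = c·L + N'·tanφ_j = 0·13.7 + 541.1·tan40.0° = 0.0 + 454.0 = 454.0 kN/m
FS = R / T = 454.0 / 421.2 = 1.078

FS = 1.08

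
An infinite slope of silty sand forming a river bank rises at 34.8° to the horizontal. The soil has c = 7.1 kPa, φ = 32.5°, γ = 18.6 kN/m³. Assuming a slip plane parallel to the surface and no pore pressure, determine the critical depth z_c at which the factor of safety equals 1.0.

Setting FS = 1.00 in FS = [c + γz cos²β tanφ] / [γz sinβ cosβ] and solving for z:
z = c / [γ cosβ (FS·sinβ − cosβ·tanφ)]
  = 7.1 / [18.6·cos34.8°·(1.00·sin34.8° − cos34.8°·tan32.5°)]
  = 7.1 / [18.6·0.8211·(1.00·0.5707 − 0.8211·0.6371)]
  = 7.1 / 0.7268 = 9.769 m

z_c = 9.77 m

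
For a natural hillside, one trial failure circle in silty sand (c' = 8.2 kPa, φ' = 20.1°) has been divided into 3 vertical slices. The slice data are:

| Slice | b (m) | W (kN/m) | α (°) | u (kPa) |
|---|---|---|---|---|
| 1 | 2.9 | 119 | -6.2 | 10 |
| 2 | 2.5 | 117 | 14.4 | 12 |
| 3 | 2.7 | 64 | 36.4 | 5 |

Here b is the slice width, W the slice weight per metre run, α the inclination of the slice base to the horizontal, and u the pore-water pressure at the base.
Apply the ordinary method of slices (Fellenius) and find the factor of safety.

FS = 2.73

Ordinary method of slices: FS = Σ[c'·Δl_i + (W_i cosα_i − u_i·Δl_i)·tanφ'] / Σ W_i sinα_i, with Δl_i = b_i / cosα_i.
Slice 1: Δl = 2.9/cos(-6.2°) = 2.917 m; N'_1 = 119·cos(-6.2°) − 10·2.917 = 89.1; c'Δl = 23.92; W sinα = -12.9
Slice 2: Δl = 2.5/cos14.4° = 2.581 m; N'_2 = 117·cos14.4° − 12·2.581 = 82.4; c'Δl = 21.16; W sinα = 29.1
Slice 3: Δl = 2.7/cos36.4° = 3.354 m; N'_3 = 64·cos36.4° − 5·3.354 = 34.7; c'Δl = 27.51; W sinα = 38.0
Σc'Δl = 72.6 kN/m; ΣN' = 206.2 kN/m; ΣW sinα = 54.2 kN/m
Resisting = 72.6 + 206.2·tan20.1° = 72.6 + 75.5 = 148.1 kN/m
FS = 148.1 / 54.2 = 2.731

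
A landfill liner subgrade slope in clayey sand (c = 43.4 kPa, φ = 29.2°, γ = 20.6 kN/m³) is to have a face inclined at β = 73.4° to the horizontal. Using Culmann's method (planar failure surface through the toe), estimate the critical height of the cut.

H_c = 24.90 m

Culmann's analysis gives the critical failure plane at α_cr = (β + φ)/2 = (73.4 + 29.2)/2 = 51.3°, and the critical height
H_c = (4c/γ) · sinβ cosφ / [1 − cos(β − φ)]
    = (4·43.4/20.6) · sin73.4°·cos29.2° / [1 − cos(44.2°)]
    = 8.427 · 0.9583·0.8729 / [1 − 0.7169]
    = 8.427 · 0.8365 / 0.2831
    = 24.90 m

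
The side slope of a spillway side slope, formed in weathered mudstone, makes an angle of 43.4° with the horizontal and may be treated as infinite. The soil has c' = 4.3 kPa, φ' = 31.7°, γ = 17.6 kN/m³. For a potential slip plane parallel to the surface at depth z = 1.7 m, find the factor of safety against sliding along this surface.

FS = 0.94

For an infinite slope with a slip plane parallel to the surface (no pore pressure): FS = [c' + γz cos²β tanφ'] / [γz sinβ cosβ].
γz = 17.6·1.7 = 29.92 kN/m²
Numerator = 4.3 + 29.92·cos²43.4°·tan31.7° = 4.3 + 29.92·0.5279·0.6176 = 14.055 kPa
Denominator = 29.92·sin43.4°·cos43.4° = 29.92·0.6871·0.7266 = 14.937 kPa
FS = 14.055 / 14.937 = 0.941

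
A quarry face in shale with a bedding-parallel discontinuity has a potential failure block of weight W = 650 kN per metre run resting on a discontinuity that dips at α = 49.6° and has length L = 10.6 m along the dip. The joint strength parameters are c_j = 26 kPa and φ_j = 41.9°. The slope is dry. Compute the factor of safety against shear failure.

FS = 1.32

Resolving the block weight along and normal to the plane and applying the Mohr–Coulomb strength on the joint:
N' = W cosα = 650·cos49.6° = 421.3 kN/m
Driving force T = W sinα = 650·sin49.6° = 495.0 kN/m
Resisting force R = c_j·L + N'·tanφ_j = 26·10.6 + 421.3·tan41.9° = 275.6 + 378.0 = 653.6 kN/m
FS = R / T = 653.6 / 495.0 = 1.320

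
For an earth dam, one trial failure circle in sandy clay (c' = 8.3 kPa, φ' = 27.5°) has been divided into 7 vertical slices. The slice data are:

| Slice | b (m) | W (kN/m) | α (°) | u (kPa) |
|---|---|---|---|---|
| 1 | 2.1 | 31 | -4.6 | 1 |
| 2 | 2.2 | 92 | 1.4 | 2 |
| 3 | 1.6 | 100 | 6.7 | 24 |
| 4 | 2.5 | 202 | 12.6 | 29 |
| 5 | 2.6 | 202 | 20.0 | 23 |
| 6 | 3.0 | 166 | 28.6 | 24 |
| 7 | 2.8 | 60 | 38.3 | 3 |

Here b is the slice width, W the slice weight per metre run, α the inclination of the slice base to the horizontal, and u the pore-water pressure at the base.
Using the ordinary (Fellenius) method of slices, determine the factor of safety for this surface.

FS = 1.76

Ordinary method of slices: FS = Σ[c'·Δl_i + (W_i cosα_i − u_i·Δl_i)·tanφ'] / Σ W_i sinα_i, with Δl_i = b_i / cosα_i.
Slice 1: Δl = 2.1/cos(-4.6°) = 2.107 m; N'_1 = 31·cos(-4.6°) − 1·2.107 = 28.8; c'Δl = 17.49; W sinα = -2.5
Slice 2: Δl = 2.2/cos1.4° = 2.201 m; N'_2 = 92·cos1.4° − 2·2.201 = 87.6; c'Δl = 18.27; W sinα = 2.2
Slice 3: Δl = 1.6/cos6.7° = 1.611 m; N'_3 = 100·cos6.7° − 24·1.611 = 60.7; c'Δl = 13.37; W sinα = 11.7
Slice 4: Δl = 2.5/cos12.6° = 2.562 m; N'_4 = 202·cos12.6° − 29·2.562 = 122.8; c'Δl = 21.26; W sinα = 44.1
Slice 5: Δl = 2.6/cos20.0° = 2.767 m; N'_5 = 202·cos20.0° − 23·2.767 = 126.2; c'Δl = 22.96; W sinα = 69.1
Slice 6: Δl = 3.0/cos28.6° = 3.417 m; N'_6 = 166·cos28.6° − 24·3.417 = 63.7; c'Δl = 28.36; W sinα = 79.5
Slice 7: Δl = 2.8/cos38.3° = 3.568 m; N'_7 = 60·cos38.3° − 3·3.568 = 36.4; c'Δl = 29.61; W sinα = 37.2
Σc'Δl = 151.3 kN/m; ΣN' = 526.2 kN/m; ΣW sinα = 241.2 kN/m
Resisting = 151.3 + 526.2·tan27.5° = 151.3 + 273.9 = 425.2 kN/m
FS = 425.2 / 241.2 = 1.763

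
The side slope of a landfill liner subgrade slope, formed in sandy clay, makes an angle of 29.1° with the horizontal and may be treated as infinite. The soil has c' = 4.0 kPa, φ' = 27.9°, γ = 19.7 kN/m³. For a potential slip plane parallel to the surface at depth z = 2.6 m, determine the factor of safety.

For an infinite slope with a slip plane parallel to the surface (no pore pressure): FS = [c' + γz cos²β tanφ'] / [γz sinβ cosβ].
γz = 19.7·2.6 = 51.22 kN/m²
Numerator = 4.0 + 51.22·cos²29.1°·tan27.9° = 4.0 + 51.22·0.7635·0.5295 = 24.705 kPa
Denominator = 51.22·sin29.1°·cos29.1° = 51.22·0.4863·0.8738 = 21.766 kPa
FS = 24.705 / 21.766 = 1.135

FS = 1.14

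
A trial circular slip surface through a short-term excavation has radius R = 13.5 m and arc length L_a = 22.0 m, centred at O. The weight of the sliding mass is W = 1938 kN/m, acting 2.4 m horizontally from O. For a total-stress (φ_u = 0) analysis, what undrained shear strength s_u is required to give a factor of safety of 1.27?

s_u = 19.9 kPa

FS = s_u·L_a·R / (W·d), so s_u = FS·W·d / (L_a·R).
s_u = 1.27·1938·2.4 / (22.00·13.5) = 5907.0 / 297.00 = 19.89 kPa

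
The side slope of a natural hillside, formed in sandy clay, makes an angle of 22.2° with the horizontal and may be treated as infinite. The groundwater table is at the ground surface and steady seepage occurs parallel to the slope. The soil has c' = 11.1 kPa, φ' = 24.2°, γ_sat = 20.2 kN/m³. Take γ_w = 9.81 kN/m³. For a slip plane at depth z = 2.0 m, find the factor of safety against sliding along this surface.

With seepage parallel to the slope and the water table at the surface, the effective normal stress on the slip plane uses the buoyant unit weight γ' = γ_sat − γ_w while the driving shear stress uses γ_sat:
FS = [c' + γ' z cos²β tanφ'] / [γ_sat z sinβ cosβ]
γ' = 20.2 − 9.81 = 10.39 kN/m³
Numerator = 11.1 + 10.39·2.0·cos²22.2°·tan24.2° = 11.1 + 10.39·2.0·0.8572·0.4494 = 19.106 kPa
Denominator = 20.2·2.0·sin22.2°·cos22.2° = 20.2·2.0·0.3778·0.9259 = 14.133 kPa
FS = 19.106 / 14.133 = 1.352

FS = 1.35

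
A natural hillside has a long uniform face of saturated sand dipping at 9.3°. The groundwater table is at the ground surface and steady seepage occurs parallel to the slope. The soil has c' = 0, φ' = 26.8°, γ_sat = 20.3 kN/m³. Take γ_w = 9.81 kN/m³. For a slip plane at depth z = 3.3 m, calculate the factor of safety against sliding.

FS = 1.59

With seepage parallel to the slope and the water table at the surface, the effective normal stress on the slip plane uses the buoyant unit weight γ' = γ_sat − γ_w while the driving shear stress uses γ_sat:
FS = [c' + γ' z cos²β tanφ'] / [γ_sat z sinβ cosβ]
(For c' = 0 this reduces to FS = (γ'/γ_sat)·tanφ'/tanβ.)
γ' = 20.3 − 9.81 = 10.49 kN/m³
Numerator = 0.0 + 10.49·3.3·cos²9.3°·tan26.8° = 0.0 + 10.49·3.3·0.9739·0.5051 = 17.030 kPa
Denominator = 20.3·3.3·sin9.3°·cos9.3° = 20.3·3.3·0.1616·0.9869 = 10.684 kPa
FS = 17.030 / 10.684 = 1.594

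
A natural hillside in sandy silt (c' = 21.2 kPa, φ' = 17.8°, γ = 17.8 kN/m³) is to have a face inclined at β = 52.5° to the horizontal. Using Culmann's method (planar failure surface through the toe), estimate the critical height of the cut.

H_c = 20.23 m

Culmann's analysis gives the critical failure plane at α_cr = (β + φ')/2 = (52.5 + 17.8)/2 = 35.1°, and the critical height
H_c = (4c'/γ) · sinβ cosφ' / [1 − cos(β − φ')]
    = (4·21.2/17.8) · sin52.5°·cos17.8° / [1 − cos(34.7°)]
    = 4.764 · 0.7934·0.9521 / [1 − 0.8221]
    = 4.764 · 0.7554 / 0.1779
    = 20.23 m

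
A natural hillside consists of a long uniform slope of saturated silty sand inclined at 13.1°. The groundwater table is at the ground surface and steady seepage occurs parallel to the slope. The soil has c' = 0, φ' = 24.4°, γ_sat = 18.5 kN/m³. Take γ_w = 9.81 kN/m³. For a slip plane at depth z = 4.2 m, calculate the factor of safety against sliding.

FS = 0.92

With seepage parallel to the slope and the water table at the surface, the effective normal stress on the slip plane uses the buoyant unit weight γ' = γ_sat − γ_w while the driving shear stress uses γ_sat:
FS = [c' + γ' z cos²β tanφ'] / [γ_sat z sinβ cosβ]
(For c' = 0 this reduces to FS = (γ'/γ_sat)·tanφ'/tanβ.)
γ' = 18.5 − 9.81 = 8.69 kN/m³
Numerator = 0.0 + 8.69·4.2·cos²13.1°·tan24.4° = 0.0 + 8.69·4.2·0.9486·0.4536 = 15.706 kPa
Denominator = 18.5·4.2·sin13.1°·cos13.1° = 18.5·4.2·0.2267·0.9740 = 17.153 kPa
FS = 15.706 / 17.153 = 0.916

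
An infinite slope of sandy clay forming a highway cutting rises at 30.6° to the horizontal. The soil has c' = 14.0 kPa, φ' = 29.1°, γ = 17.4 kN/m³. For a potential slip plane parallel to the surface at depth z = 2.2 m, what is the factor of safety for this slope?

For an infinite slope with a slip plane parallel to the surface (no pore pressure): FS = [c' + γz cos²β tanφ'] / [γz sinβ cosβ].
γz = 17.4·2.2 = 38.28 kN/m²
Numerator = 14.0 + 38.28·cos²30.6°·tan29.1° = 14.0 + 38.28·0.7409·0.5566 = 29.785 kPa
Denominator = 38.28·sin30.6°·cos30.6° = 38.28·0.5090·0.8607 = 16.773 kPa
FS = 29.785 / 16.773 = 1.776

FS = 1.78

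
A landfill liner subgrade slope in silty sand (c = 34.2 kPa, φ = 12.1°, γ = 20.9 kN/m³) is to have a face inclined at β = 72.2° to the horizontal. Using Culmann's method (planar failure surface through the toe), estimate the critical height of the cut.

Culmann's analysis gives the critical failure plane at α_cr = (β + φ)/2 = (72.2 + 12.1)/2 = 42.1°, and the critical height
H_c = (4c/γ) · sinβ cosφ / [1 − cos(β − φ)]
    = (4·34.2/20.9) · sin72.2°·cos12.1° / [1 − cos(60.1°)]
    = 6.545 · 0.9521·0.9778 / [1 − 0.4985]
    = 6.545 · 0.9310 / 0.5015
    = 12.15 m

H_c = 12.15 m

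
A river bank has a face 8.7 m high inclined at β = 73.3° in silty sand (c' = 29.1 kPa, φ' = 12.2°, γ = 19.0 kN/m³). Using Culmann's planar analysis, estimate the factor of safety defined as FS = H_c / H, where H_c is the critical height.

H_c = (4c'/γ) · sinβ cosφ' / [1 − cos(β − φ')]
    = (4·29.1/19.0) · sin73.3°·cos12.2° / [1 − cos61.1°]
    = 6.126 · 0.9362 / 0.5167 = 11.10 m
FS = H_c / H = 11.10 / 8.7 = 1.276

FS = 1.28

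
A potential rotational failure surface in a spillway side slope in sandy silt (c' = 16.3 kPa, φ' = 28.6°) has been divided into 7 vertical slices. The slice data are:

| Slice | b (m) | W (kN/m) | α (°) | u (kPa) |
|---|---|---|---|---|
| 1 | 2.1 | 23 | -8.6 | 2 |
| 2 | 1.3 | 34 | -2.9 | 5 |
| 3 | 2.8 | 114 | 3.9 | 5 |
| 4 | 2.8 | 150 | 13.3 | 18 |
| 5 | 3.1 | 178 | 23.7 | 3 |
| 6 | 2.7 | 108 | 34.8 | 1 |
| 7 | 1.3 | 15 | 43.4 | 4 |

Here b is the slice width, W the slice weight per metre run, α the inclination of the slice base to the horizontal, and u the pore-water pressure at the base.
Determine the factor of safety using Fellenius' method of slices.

Ordinary method of slices: FS = Σ[c'·Δl_i + (W_i cosα_i − u_i·Δl_i)·tanφ'] / Σ W_i sinα_i, with Δl_i = b_i / cosα_i.
Slice 1: Δl = 2.1/cos(-8.6°) = 2.124 m; N'_1 = 23·cos(-8.6°) − 2·2.124 = 18.5; c'Δl = 34.62; W sinα = -3.4
Slice 2: Δl = 1.3/cos(-2.9°) = 1.302 m; N'_2 = 34·cos(-2.9°) − 5·1.302 = 27.4; c'Δl = 21.22; W sinα = -1.7
Slice 3: Δl = 2.8/cos3.9° = 2.806 m; N'_3 = 114·cos3.9° − 5·2.806 = 99.7; c'Δl = 45.75; W sinα = 7.8
Slice 4: Δl = 2.8/cos13.3° = 2.877 m; N'_4 = 150·cos13.3° − 18·2.877 = 94.2; c'Δl = 46.90; W sinα = 34.5
Slice 5: Δl = 3.1/cos23.7° = 3.386 m; N'_5 = 178·cos23.7° − 3·3.386 = 152.8; c'Δl = 55.18; W sinα = 71.5
Slice 6: Δl = 2.7/cos34.8° = 3.288 m; N'_6 = 108·cos34.8° − 1·3.288 = 85.4; c'Δl = 53.60; W sinα = 61.6
Slice 7: Δl = 1.3/cos43.4° = 1.789 m; N'_7 = 15·cos43.4° − 4·1.789 = 3.7; c'Δl = 29.16; W sinα = 10.3
Σc'Δl = 286.4 kN/m; ΣN' = 481.8 kN/m; ΣW sinα = 180.6 kN/m
Resisting = 286.4 + 481.8·tan28.6° = 286.4 + 262.7 = 549.1 kN/m
FS = 549.1 / 180.6 = 3.041

FS = 3.04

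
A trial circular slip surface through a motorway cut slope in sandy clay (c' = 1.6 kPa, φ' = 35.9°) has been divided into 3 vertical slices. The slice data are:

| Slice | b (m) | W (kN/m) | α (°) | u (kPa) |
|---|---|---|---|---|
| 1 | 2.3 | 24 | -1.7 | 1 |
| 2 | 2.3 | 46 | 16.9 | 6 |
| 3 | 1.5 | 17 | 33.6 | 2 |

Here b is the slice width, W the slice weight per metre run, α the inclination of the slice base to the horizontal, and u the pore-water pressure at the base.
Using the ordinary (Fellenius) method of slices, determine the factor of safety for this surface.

Ordinary method of slices: FS = Σ[c'·Δl_i + (W_i cosα_i − u_i·Δl_i)·tanφ'] / Σ W_i sinα_i, with Δl_i = b_i / cosα_i.
Slice 1: Δl = 2.3/cos(-1.7°) = 2.301 m; N'_1 = 24·cos(-1.7°) − 1·2.301 = 21.7; c'Δl = 3.68; W sinα = -0.7
Slice 2: Δl = 2.3/cos16.9° = 2.404 m; N'_2 = 46·cos16.9° − 6·2.404 = 29.6; c'Δl = 3.85; W sinα = 13.4
Slice 3: Δl = 1.5/cos33.6° = 1.801 m; N'_3 = 17·cos33.6° − 2·1.801 = 10.6; c'Δl = 2.88; W sinα = 9.4
Σc'Δl = 10.4 kN/m; ΣN' = 61.8 kN/m; ΣW sinα = 22.1 kN/m
Resisting = 10.4 + 61.8·tan35.9° = 10.4 + 44.8 = 55.2 kN/m
FS = 55.2 / 22.1 = 2.500

FS = 2.50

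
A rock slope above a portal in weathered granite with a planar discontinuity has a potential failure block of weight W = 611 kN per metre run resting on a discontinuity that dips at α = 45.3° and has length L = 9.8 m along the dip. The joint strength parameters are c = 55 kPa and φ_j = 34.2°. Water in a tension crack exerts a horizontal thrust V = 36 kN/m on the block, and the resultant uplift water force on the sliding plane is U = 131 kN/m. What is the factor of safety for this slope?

FS = 1.58

Resolving the block weight along and normal to the plane and applying the Mohr–Coulomb strength on the joint:
N' = W cosα − U − V sinα = 611·cos45.3° − 131 − 36·sin45.3° = 273.2 kN/m
Driving force T = W sinα + V cosα = 611·sin45.3° + 36·cos45.3° = 459.6 kN/m
Resisting force R = c·L + N'·tanφ_j = 55·9.8 + 273.2·tan34.2° = 539.0 + 185.7 = 724.7 kN/m
FS = R / T = 724.7 / 459.6 = 1.577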